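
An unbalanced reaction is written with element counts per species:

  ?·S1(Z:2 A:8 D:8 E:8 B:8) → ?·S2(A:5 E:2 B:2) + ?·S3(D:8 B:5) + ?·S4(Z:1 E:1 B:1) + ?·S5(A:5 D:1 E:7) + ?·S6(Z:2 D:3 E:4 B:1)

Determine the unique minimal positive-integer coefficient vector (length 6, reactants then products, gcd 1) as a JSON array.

Z: 5·2 = 10 | 6·0+4·0+6·1+2·0+2·2 = 10
A: 5·8 = 40 | 6·5+4·0+6·0+2·5+2·0 = 40
D: 5·8 = 40 | 6·0+4·8+6·0+2·1+2·3 = 40
E: 5·8 = 40 | 6·2+4·0+6·1+2·7+2·4 = 40
B: 5·8 = 40 | 6·2+4·5+6·1+2·0+2·1 = 40
gcd(5,6,4,6,2,2) = 1

Coefficients: [5, 6, 4, 6, 2, 2]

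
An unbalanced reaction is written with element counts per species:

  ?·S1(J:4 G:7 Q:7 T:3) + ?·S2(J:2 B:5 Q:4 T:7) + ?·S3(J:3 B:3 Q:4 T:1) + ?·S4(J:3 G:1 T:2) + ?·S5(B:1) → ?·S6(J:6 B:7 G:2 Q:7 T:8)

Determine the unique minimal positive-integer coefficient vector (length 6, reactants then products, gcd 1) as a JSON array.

J: 1·4+4·2+3·3+3·3+6·0 = 30 | 5·6 = 30
B: 1·0+4·5+3·3+3·0+6·1 = 35 | 5·7 = 35
G: 1·7+4·0+3·0+3·1+6·0 = 10 | 5·2 = 10
Q: 1·7+4·4+3·4+3·0+6·0 = 35 | 5·7 = 35
T: 1·3+4·7+3·1+3·2+6·0 = 40 | 5·8 = 40
gcd(1,4,3,3,6,5) = 1

Coefficients: [1, 4, 3, 3, 6, 5]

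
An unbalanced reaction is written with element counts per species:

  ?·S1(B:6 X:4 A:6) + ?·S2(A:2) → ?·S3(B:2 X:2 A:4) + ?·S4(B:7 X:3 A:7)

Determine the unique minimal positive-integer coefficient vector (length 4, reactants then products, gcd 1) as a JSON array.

B: 4·6+5·0 = 24 | 5·2+2·7 = 24
X: 4·4+5·0 = 16 | 5·2+2·3 = 16
A: 4·6+5·2 = 34 | 5·4+2·7 = 34
gcd(4,5,5,2) = 1

Coefficients: [4, 5, 5, 2]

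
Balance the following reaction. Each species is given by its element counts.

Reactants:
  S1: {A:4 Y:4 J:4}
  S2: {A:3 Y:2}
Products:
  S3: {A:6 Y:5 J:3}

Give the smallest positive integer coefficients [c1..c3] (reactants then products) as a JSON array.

A: 3·4+4·3 = 24 | 4·6 = 24
Y: 3·4+4·2 = 20 | 4·5 = 20
J: 3·4+4·0 = 12 | 4·3 = 12
gcd(3,4,4) = 1

Coefficients: [3, 4, 4]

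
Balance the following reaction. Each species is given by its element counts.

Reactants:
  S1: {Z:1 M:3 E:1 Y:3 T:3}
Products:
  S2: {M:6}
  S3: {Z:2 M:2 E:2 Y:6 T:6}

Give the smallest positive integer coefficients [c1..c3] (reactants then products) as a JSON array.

Coefficients: [6, 2, 3]

Z: 6·1 = 6 | 2·0+3·2 = 6
M: 6·3 = 18 | 2·6+3·2 = 18
E: 6·1 = 6 | 2·0+3·2 = 6
Y: 6·3 = 18 | 2·0+3·6 = 18
T: 6·3 = 18 | 2·0+3·6 = 18
gcd(6,2,3) = 1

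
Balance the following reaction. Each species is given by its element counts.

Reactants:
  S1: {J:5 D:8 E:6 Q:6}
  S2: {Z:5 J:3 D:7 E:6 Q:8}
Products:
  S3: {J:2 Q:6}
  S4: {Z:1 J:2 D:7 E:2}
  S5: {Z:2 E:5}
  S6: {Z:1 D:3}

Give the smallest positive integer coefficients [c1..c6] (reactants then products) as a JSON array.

Coefficients: [1, 3, 5, 2, 4, 5]

Z: 1·0+3·5 = 15 | 5·0+2·1+4·2+5·1 = 15
J: 1·5+3·3 = 14 | 5·2+2·2+4·0+5·0 = 14
D: 1·8+3·7 = 29 | 5·0+2·7+4·0+5·3 = 29
E: 1·6+3·6 = 24 | 5·0+2·2+4·5+5·0 = 24
Q: 1·6+3·8 = 30 | 5·6+2·0+4·0+5·0 = 30
gcd(1,3,5,2,4,5) = 1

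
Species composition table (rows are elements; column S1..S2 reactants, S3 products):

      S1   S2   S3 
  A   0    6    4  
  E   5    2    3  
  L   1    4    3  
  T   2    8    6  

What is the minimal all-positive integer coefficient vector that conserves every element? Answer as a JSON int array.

A: 1·0+2·6 = 12 | 3·4 = 12
E: 1·5+2·2 = 9 | 3·3 = 9
L: 1·1+2·4 = 9 | 3·3 = 9
T: 1·2+2·8 = 18 | 3·6 = 18
gcd(1,2,3) = 1

Coefficients: [1, 2, 3]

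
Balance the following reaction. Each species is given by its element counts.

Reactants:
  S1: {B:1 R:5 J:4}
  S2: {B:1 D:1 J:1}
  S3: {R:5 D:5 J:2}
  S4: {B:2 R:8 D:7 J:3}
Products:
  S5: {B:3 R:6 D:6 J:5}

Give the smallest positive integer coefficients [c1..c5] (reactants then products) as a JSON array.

Coefficients: [1, 6, 1, 1, 3]

B: 1·1+6·1+1·0+1·2 = 9 | 3·3 = 9
R: 1·5+6·0+1·5+1·8 = 18 | 3·6 = 18
D: 1·0+6·1+1·5+1·7 = 18 | 3·6 = 18
J: 1·4+6·1+1·2+1·3 = 15 | 3·5 = 15
gcd(1,6,1,1,3) = 1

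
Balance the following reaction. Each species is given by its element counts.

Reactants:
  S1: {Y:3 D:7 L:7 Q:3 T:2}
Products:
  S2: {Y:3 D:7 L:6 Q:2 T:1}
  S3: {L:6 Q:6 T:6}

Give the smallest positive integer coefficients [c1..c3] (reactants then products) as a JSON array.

Y: 6·3 = 18 | 6·3+1·0 = 18
D: 6·7 = 42 | 6·7+1·0 = 42
L: 6·7 = 42 | 6·6+1·6 = 42
Q: 6·3 = 18 | 6·2+1·6 = 18
T: 6·2 = 12 | 6·1+1·6 = 12
gcd(6,6,1) = 1

Coefficients: [6, 6, 1]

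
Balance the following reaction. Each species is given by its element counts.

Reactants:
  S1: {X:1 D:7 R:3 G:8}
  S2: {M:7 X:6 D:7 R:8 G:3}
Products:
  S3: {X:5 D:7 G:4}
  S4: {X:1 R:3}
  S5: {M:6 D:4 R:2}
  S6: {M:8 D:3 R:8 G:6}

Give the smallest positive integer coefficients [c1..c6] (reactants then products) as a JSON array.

M: 1·0+2·7 = 14 | 2·0+3·0+1·6+1·8 = 14
X: 1·1+2·6 = 13 | 2·5+3·1+1·0+1·0 = 13
D: 1·7+2·7 = 21 | 2·7+3·0+1·4+1·3 = 21
R: 1·3+2·8 = 19 | 2·0+3·3+1·2+1·8 = 19
G: 1·8+2·3 = 14 | 2·4+3·0+1·0+1·6 = 14
gcd(1,2,2,3,1,1) = 1

Coefficients: [1, 2, 2, 3, 1, 1]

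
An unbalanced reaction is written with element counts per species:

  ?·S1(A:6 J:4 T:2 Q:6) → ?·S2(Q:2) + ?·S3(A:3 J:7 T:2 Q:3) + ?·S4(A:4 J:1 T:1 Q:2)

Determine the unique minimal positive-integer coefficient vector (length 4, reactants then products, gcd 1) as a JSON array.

Coefficients: [5, 6, 2, 6]

A: 5·6 = 30 | 6·0+2·3+6·4 = 30
J: 5·4 = 20 | 6·0+2·7+6·1 = 20
T: 5·2 = 10 | 6·0+2·2+6·1 = 10
Q: 5·6 = 30 | 6·2+2·3+6·2 = 30
gcd(5,6,2,6) = 1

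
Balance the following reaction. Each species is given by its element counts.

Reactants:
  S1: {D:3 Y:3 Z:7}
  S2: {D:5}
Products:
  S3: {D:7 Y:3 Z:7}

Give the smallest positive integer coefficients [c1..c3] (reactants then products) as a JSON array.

Coefficients: [5, 4, 5]

D: 5·3+4·5 = 35 | 5·7 = 35
Y: 5·3+4·0 = 15 | 5·3 = 15
Z: 5·7+4·0 = 35 | 5·7 = 35
gcd(5,4,5) = 1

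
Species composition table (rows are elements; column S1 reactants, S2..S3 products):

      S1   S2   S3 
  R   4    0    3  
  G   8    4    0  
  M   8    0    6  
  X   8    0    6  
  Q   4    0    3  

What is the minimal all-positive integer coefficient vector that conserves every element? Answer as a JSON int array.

R: 3·4 = 12 | 6·0+4·3 = 12
G: 3·8 = 24 | 6·4+4·0 = 24
M: 3·8 = 24 | 6·0+4·6 = 24
X: 3·8 = 24 | 6·0+4·6 = 24
Q: 3·4 = 12 | 6·0+4·3 = 12
gcd(3,6,4) = 1

Coefficients: [3, 6, 4]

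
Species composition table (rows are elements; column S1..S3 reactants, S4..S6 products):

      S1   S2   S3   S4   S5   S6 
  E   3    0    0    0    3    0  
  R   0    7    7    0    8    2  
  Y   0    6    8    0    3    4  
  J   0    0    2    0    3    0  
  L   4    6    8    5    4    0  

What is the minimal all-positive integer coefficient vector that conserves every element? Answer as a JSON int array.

E: 2·3+1·0+3·0 = 6 | 6·0+2·3+6·0 = 6
R: 2·0+1·7+3·7 = 28 | 6·0+2·8+6·2 = 28
Y: 2·0+1·6+3·8 = 30 | 6·0+2·3+6·4 = 30
J: 2·0+1·0+3·2 = 6 | 6·0+2·3+6·0 = 6
L: 2·4+1·6+3·8 = 38 | 6·5+2·4+6·0 = 38
gcd(2,1,3,6,2,6) = 1

Coefficients: [2, 1, 3, 6, 2, 6]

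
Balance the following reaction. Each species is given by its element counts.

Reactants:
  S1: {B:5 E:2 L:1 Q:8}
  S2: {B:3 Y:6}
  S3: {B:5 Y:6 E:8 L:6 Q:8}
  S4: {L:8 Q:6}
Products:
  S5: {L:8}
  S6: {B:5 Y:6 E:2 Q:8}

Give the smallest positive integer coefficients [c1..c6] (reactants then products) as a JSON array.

B: 2·5+5·3+1·5+4·0 = 30 | 5·0+6·5 = 30
Y: 2·0+5·6+1·6+4·0 = 36 | 5·0+6·6 = 36
E: 2·2+5·0+1·8+4·0 = 12 | 5·0+6·2 = 12
L: 2·1+5·0+1·6+4·8 = 40 | 5·8+6·0 = 40
Q: 2·8+5·0+1·8+4·6 = 48 | 5·0+6·8 = 48
gcd(2,5,1,4,5,6) = 1

Coefficients: [2, 5, 1, 4, 5, 6]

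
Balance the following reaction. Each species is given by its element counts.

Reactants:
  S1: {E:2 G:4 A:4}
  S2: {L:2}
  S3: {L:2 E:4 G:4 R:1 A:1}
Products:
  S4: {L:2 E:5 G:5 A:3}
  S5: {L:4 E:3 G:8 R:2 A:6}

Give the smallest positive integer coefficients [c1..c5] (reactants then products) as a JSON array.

L: 5·0+4·2+4·2 = 16 | 4·2+2·4 = 16
E: 5·2+4·0+4·4 = 26 | 4·5+2·3 = 26
G: 5·4+4·0+4·4 = 36 | 4·5+2·8 = 36
R: 5·0+4·0+4·1 = 4 | 4·0+2·2 = 4
A: 5·4+4·0+4·1 = 24 | 4·3+2·6 = 24
gcd(5,4,4,4,2) = 1

Coefficients: [5, 4, 4, 4, 2]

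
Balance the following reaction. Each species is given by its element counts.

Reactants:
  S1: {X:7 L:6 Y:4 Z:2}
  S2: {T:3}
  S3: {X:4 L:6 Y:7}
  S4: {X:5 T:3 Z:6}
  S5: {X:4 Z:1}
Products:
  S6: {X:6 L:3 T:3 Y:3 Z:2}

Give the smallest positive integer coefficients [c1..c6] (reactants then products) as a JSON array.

Coefficients: [1, 5, 2, 1, 4, 6]

X: 1·7+5·0+2·4+1·5+4·4 = 36 | 6·6 = 36
L: 1·6+5·0+2·6+1·0+4·0 = 18 | 6·3 = 18
T: 1·0+5·3+2·0+1·3+4·0 = 18 | 6·3 = 18
Y: 1·4+5·0+2·7+1·0+4·0 = 18 | 6·3 = 18
Z: 1·2+5·0+2·0+1·6+4·1 = 12 | 6·2 = 12
gcd(1,5,2,1,4,6) = 1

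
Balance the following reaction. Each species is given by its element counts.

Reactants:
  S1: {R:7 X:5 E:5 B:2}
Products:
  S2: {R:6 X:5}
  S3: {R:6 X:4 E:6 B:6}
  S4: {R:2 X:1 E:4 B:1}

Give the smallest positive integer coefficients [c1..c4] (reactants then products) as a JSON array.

Coefficients: [6, 4, 1, 6]

R: 6·7 = 42 | 4·6+1·6+6·2 = 42
X: 6·5 = 30 | 4·5+1·4+6·1 = 30
E: 6·5 = 30 | 4·0+1·6+6·4 = 30
B: 6·2 = 12 | 4·0+1·6+6·1 = 12
gcd(6,4,1,6) = 1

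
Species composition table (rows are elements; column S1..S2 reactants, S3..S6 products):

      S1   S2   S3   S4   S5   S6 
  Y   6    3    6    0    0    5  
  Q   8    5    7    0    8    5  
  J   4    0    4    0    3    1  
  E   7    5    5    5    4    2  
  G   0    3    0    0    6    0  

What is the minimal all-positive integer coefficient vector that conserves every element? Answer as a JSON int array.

Y: 5·6+4·3 = 42 | 2·6+5·0+2·0+6·5 = 42
Q: 5·8+4·5 = 60 | 2·7+5·0+2·8+6·5 = 60
J: 5·4+4·0 = 20 | 2·4+5·0+2·3+6·1 = 20
E: 5·7+4·5 = 55 | 2·5+5·5+2·4+6·2 = 55
G: 5·0+4·3 = 12 | 2·0+5·0+2·6+6·0 = 12
gcd(5,4,2,5,2,6) = 1

Coefficients: [5, 4, 2, 5, 2, 6]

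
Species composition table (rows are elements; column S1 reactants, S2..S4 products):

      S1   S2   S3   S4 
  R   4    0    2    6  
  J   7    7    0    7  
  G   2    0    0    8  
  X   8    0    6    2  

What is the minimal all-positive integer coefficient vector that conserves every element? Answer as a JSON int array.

Coefficients: [4, 3, 5, 1]

R: 4·4 = 16 | 3·0+5·2+1·6 = 16
J: 4·7 = 28 | 3·7+5·0+1·7 = 28
G: 4·2 = 8 | 3·0+5·0+1·8 = 8
X: 4·8 = 32 | 3·0+5·6+1·2 = 32
gcd(4,3,5,1) = 1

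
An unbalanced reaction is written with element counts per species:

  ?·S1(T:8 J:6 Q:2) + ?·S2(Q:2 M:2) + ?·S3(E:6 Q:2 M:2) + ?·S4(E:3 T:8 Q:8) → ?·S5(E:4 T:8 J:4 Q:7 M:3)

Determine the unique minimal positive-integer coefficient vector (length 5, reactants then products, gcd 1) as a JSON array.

E: 4·0+6·0+3·6+2·3 = 24 | 6·4 = 24
T: 4·8+6·0+3·0+2·8 = 48 | 6·8 = 48
J: 4·6+6·0+3·0+2·0 = 24 | 6·4 = 24
Q: 4·2+6·2+3·2+2·8 = 42 | 6·7 = 42
M: 4·0+6·2+3·2+2·0 = 18 | 6·3 = 18
gcd(4,6,3,2,6) = 1

Coefficients: [4, 6, 3, 2, 6]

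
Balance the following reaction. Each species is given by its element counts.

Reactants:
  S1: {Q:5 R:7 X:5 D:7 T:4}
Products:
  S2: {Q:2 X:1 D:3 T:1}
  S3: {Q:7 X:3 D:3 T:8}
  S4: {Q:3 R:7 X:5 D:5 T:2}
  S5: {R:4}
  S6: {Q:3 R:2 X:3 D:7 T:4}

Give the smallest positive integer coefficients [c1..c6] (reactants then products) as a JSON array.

Q: 6·5 = 30 | 4·2+1·7+4·3+3·0+1·3 = 30
R: 6·7 = 42 | 4·0+1·0+4·7+3·4+1·2 = 42
X: 6·5 = 30 | 4·1+1·3+4·5+3·0+1·3 = 30
D: 6·7 = 42 | 4·3+1·3+4·5+3·0+1·7 = 42
T: 6·4 = 24 | 4·1+1·8+4·2+3·0+1·4 = 24
gcd(6,4,1,4,3,1) = 1

Coefficients: [6, 4, 1, 4, 3, 1]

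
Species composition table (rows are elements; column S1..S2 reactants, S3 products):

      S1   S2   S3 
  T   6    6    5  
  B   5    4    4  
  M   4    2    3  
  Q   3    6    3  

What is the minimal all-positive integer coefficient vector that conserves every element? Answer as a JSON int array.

T: 4·6+1·6 = 30 | 6·5 = 30
B: 4·5+1·4 = 24 | 6·4 = 24
M: 4·4+1·2 = 18 | 6·3 = 18
Q: 4·3+1·6 = 18 | 6·3 = 18
gcd(4,1,6) = 1

Coefficients: [4, 1, 6]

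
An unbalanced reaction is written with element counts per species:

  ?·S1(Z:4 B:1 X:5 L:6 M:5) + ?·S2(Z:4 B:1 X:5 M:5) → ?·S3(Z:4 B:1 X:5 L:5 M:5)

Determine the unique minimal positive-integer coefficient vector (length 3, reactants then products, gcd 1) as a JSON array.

Coefficients: [5, 1, 6]

Z: 5·4+1·4 = 24 | 6·4 = 24
B: 5·1+1·1 = 6 | 6·1 = 6
X: 5·5+1·5 = 30 | 6·5 = 30
L: 5·6+1·0 = 30 | 6·5 = 30
M: 5·5+1·5 = 30 | 6·5 = 30
gcd(5,1,6) = 1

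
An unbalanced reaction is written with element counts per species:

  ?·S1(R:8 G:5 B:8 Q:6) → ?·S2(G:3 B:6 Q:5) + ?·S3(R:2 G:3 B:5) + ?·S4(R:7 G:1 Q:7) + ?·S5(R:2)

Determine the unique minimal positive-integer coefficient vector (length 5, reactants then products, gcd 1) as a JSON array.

Coefficients: [4, 2, 4, 2, 5]

R: 4·8 = 32 | 2·0+4·2+2·7+5·2 = 32
G: 4·5 = 20 | 2·3+4·3+2·1+5·0 = 20
B: 4·8 = 32 | 2·6+4·5+2·0+5·0 = 32
Q: 4·6 = 24 | 2·5+4·0+2·7+5·0 = 24
gcd(4,2,4,2,5) = 1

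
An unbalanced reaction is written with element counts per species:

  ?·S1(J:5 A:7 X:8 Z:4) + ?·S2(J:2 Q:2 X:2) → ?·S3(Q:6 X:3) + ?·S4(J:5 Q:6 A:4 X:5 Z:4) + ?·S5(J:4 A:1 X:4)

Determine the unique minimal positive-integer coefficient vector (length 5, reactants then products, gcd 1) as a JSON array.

J: 1·5+6·2 = 17 | 1·0+1·5+3·4 = 17
Q: 1·0+6·2 = 12 | 1·6+1·6+3·0 = 12
A: 1·7+6·0 = 7 | 1·0+1·4+3·1 = 7
X: 1·8+6·2 = 20 | 1·3+1·5+3·4 = 20
Z: 1·4+6·0 = 4 | 1·0+1·4+3·0 = 4
gcd(1,6,1,1,3) = 1

Coefficients: [1, 6, 1, 1, 3]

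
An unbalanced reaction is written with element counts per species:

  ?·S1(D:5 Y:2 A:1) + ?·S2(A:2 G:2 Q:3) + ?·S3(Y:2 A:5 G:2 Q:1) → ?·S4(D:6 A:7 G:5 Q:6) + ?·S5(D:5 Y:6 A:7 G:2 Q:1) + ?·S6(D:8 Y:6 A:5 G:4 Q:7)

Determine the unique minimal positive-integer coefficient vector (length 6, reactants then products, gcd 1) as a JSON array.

D: 6·5+6·0+3·0 = 30 | 2·6+2·5+1·8 = 30
Y: 6·2+6·0+3·2 = 18 | 2·0+2·6+1·6 = 18
A: 6·1+6·2+3·5 = 33 | 2·7+2·7+1·5 = 33
G: 6·0+6·2+3·2 = 18 | 2·5+2·2+1·4 = 18
Q: 6·0+6·3+3·1 = 21 | 2·6+2·1+1·7 = 21
gcd(6,6,3,2,2,1) = 1

Coefficients: [6, 6, 3, 2, 2, 1]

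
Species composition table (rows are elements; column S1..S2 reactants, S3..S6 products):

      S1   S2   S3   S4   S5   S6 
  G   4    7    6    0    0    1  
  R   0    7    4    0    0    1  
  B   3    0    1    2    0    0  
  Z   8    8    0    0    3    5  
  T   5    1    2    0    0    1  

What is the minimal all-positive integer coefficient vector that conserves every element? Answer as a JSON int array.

Coefficients: [2, 3, 4, 1, 5, 5]

G: 2·4+3·7 = 29 | 4·6+1·0+5·0+5·1 = 29
R: 2·0+3·7 = 21 | 4·4+1·0+5·0+5·1 = 21
B: 2·3+3·0 = 6 | 4·1+1·2+5·0+5·0 = 6
Z: 2·8+3·8 = 40 | 4·0+1·0+5·3+5·5 = 40
T: 2·5+3·1 = 13 | 4·2+1·0+5·0+5·1 = 13
gcd(2,3,4,1,5,5) = 1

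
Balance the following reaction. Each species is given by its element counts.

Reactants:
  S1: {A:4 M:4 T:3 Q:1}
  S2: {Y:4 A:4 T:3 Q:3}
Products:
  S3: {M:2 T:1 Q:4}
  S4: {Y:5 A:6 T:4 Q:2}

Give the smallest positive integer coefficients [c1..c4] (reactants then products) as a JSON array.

Coefficients: [1, 5, 2, 4]

Y: 1·0+5·4 = 20 | 2·0+4·5 = 20
A: 1·4+5·4 = 24 | 2·0+4·6 = 24
M: 1·4+5·0 = 4 | 2·2+4·0 = 4
T: 1·3+5·3 = 18 | 2·1+4·4 = 18
Q: 1·1+5·3 = 16 | 2·4+4·2 = 16
gcd(1,5,2,4) = 1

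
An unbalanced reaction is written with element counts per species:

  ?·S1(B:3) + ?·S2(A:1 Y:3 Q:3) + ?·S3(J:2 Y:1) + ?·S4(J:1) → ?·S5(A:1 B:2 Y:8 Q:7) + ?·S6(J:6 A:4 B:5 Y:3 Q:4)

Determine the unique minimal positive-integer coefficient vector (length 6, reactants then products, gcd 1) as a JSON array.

Coefficients: [3, 6, 1, 4, 2, 1]

J: 3·0+6·0+1·2+4·1 = 6 | 2·0+1·6 = 6
A: 3·0+6·1+1·0+4·0 = 6 | 2·1+1·4 = 6
B: 3·3+6·0+1·0+4·0 = 9 | 2·2+1·5 = 9
Y: 3·0+6·3+1·1+4·0 = 19 | 2·8+1·3 = 19
Q: 3·0+6·3+1·0+4·0 = 18 | 2·7+1·4 = 18
gcd(3,6,1,4,2,1) = 1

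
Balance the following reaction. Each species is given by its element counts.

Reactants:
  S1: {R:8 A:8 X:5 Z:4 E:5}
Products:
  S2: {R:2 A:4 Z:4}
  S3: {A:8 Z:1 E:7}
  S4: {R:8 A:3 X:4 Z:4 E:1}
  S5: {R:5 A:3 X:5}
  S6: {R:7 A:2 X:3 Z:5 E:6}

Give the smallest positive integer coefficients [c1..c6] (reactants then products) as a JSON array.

R: 6·8 = 48 | 1·2+3·0+3·8+3·5+1·7 = 48
A: 6·8 = 48 | 1·4+3·8+3·3+3·3+1·2 = 48
X: 6·5 = 30 | 1·0+3·0+3·4+3·5+1·3 = 30
Z: 6·4 = 24 | 1·4+3·1+3·4+3·0+1·5 = 24
E: 6·5 = 30 | 1·0+3·7+3·1+3·0+1·6 = 30
gcd(6,1,3,3,3,1) = 1

Coefficients: [6, 1, 3, 3, 3, 1]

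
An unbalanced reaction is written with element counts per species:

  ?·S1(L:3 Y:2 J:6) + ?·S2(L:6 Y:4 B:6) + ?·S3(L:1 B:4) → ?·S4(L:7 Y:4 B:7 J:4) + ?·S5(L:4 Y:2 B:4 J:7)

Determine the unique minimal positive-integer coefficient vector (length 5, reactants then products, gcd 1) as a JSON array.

Coefficients: [6, 1, 6, 2, 4]

L: 6·3+1·6+6·1 = 30 | 2·7+4·4 = 30
Y: 6·2+1·4+6·0 = 16 | 2·4+4·2 = 16
B: 6·0+1·6+6·4 = 30 | 2·7+4·4 = 30
J: 6·6+1·0+6·0 = 36 | 2·4+4·7 = 36
gcd(6,1,6,2,4) = 1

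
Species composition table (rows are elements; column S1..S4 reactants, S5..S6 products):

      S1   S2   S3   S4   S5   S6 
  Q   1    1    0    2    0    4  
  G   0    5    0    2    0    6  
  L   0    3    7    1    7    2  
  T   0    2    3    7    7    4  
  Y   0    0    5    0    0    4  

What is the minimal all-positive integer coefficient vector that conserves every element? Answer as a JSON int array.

Q: 6·1+4·1+4·0+5·2 = 20 | 5·0+5·4 = 20
G: 6·0+4·5+4·0+5·2 = 30 | 5·0+5·6 = 30
L: 6·0+4·3+4·7+5·1 = 45 | 5·7+5·2 = 45
T: 6·0+4·2+4·3+5·7 = 55 | 5·7+5·4 = 55
Y: 6·0+4·0+4·5+5·0 = 20 | 5·0+5·4 = 20
gcd(6,4,4,5,5,5) = 1

Coefficients: [6, 4, 4, 5, 5, 5]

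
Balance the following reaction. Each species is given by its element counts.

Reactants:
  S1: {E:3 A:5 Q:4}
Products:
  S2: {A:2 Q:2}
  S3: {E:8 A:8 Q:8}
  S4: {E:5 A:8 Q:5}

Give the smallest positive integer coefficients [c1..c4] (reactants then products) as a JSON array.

E: 6·3 = 18 | 3·0+1·8+2·5 = 18
A: 6·5 = 30 | 3·2+1·8+2·8 = 30
Q: 6·4 = 24 | 3·2+1·8+2·5 = 24
gcd(6,3,1,2) = 1

Coefficients: [6, 3, 1, 2]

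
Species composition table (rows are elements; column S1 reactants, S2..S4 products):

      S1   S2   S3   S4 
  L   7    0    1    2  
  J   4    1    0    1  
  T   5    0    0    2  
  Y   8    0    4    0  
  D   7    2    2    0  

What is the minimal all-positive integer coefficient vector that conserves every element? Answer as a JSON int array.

Coefficients: [2, 3, 4, 5]

L: 2·7 = 14 | 3·0+4·1+5·2 = 14
J: 2·4 = 8 | 3·1+4·0+5·1 = 8
T: 2·5 = 10 | 3·0+4·0+5·2 = 10
Y: 2·8 = 16 | 3·0+4·4+5·0 = 16
D: 2·7 = 14 | 3·2+4·2+5·0 = 14
gcd(2,3,4,5) = 1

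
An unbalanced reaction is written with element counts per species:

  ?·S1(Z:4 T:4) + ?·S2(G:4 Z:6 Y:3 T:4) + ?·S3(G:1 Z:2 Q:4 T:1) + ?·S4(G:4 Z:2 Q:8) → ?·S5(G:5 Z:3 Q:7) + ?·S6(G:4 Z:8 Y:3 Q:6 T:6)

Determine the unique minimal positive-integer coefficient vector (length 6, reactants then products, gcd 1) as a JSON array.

Coefficients: [1, 5, 6, 6, 6, 5]

G: 1·0+5·4+6·1+6·4 = 50 | 6·5+5·4 = 50
Z: 1·4+5·6+6·2+6·2 = 58 | 6·3+5·8 = 58
Y: 1·0+5·3+6·0+6·0 = 15 | 6·0+5·3 = 15
Q: 1·0+5·0+6·4+6·8 = 72 | 6·7+5·6 = 72
T: 1·4+5·4+6·1+6·0 = 30 | 6·0+5·6 = 30
gcd(1,5,6,6,6,5) = 1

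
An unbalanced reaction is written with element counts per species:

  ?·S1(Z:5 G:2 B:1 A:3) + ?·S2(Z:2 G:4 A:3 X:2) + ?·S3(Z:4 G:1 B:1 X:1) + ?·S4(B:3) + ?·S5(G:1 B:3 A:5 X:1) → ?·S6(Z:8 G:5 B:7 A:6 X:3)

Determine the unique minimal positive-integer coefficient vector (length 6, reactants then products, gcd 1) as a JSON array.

Coefficients: [2, 3, 6, 6, 3, 5]

Z: 2·5+3·2+6·4+6·0+3·0 = 40 | 5·8 = 40
G: 2·2+3·4+6·1+6·0+3·1 = 25 | 5·5 = 25
B: 2·1+3·0+6·1+6·3+3·3 = 35 | 5·7 = 35
A: 2·3+3·3+6·0+6·0+3·5 = 30 | 5·6 = 30
X: 2·0+3·2+6·1+6·0+3·1 = 15 | 5·3 = 15
gcd(2,3,6,6,3,5) = 1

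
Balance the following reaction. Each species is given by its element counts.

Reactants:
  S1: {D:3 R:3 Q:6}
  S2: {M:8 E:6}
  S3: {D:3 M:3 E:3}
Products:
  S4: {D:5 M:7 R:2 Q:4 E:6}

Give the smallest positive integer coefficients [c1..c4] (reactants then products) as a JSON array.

D: 4·3+3·0+6·3 = 30 | 6·5 = 30
M: 4·0+3·8+6·3 = 42 | 6·7 = 42
R: 4·3+3·0+6·0 = 12 | 6·2 = 12
Q: 4·6+3·0+6·0 = 24 | 6·4 = 24
E: 4·0+3·6+6·3 = 36 | 6·6 = 36
gcd(4,3,6,6) = 1

Coefficients: [4, 3, 6, 6]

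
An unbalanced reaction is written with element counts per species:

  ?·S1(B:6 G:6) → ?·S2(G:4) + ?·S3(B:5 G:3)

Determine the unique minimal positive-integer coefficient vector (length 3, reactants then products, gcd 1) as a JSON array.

Coefficients: [5, 3, 6]

B: 5·6 = 30 | 3·0+6·5 = 30
G: 5·6 = 30 | 3·4+6·3 = 30
gcd(5,3,6) = 1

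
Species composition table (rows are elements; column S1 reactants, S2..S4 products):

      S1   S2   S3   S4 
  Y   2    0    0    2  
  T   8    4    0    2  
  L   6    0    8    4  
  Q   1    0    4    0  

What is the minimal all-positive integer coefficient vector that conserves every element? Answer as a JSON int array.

Coefficients: [4, 6, 1, 4]

Y: 4·2 = 8 | 6·0+1·0+4·2 = 8
T: 4·8 = 32 | 6·4+1·0+4·2 = 32
L: 4·6 = 24 | 6·0+1·8+4·4 = 24
Q: 4·1 = 4 | 6·0+1·4+4·0 = 4
gcd(4,6,1,4) = 1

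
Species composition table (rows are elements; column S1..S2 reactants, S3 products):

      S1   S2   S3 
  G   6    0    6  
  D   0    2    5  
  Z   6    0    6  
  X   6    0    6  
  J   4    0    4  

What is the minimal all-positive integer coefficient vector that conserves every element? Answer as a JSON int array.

Coefficients: [2, 5, 2]

G: 2·6+5·0 = 12 | 2·6 = 12
D: 2·0+5·2 = 10 | 2·5 = 10
Z: 2·6+5·0 = 12 | 2·6 = 12
X: 2·6+5·0 = 12 | 2·6 = 12
J: 2·4+5·0 = 8 | 2·4 = 8
gcd(2,5,2) = 1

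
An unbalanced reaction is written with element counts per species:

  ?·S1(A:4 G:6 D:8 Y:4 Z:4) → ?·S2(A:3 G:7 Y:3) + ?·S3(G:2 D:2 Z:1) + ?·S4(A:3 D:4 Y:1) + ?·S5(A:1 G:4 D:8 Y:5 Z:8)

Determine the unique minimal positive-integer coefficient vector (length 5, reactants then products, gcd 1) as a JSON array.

Coefficients: [5, 2, 4, 4, 2]

A: 5·4 = 20 | 2·3+4·0+4·3+2·1 = 20
G: 5·6 = 30 | 2·7+4·2+4·0+2·4 = 30
D: 5·8 = 40 | 2·0+4·2+4·4+2·8 = 40
Y: 5·4 = 20 | 2·3+4·0+4·1+2·5 = 20
Z: 5·4 = 20 | 2·0+4·1+4·0+2·8 = 20
gcd(5,2,4,4,2) = 1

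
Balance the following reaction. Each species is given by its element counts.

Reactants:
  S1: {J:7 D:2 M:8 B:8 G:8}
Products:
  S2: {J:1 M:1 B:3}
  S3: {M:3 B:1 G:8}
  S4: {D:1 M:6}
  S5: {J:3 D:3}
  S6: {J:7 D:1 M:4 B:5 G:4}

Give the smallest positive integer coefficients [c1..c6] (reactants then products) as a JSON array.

J: 3·7 = 21 | 4·1+2·0+1·0+1·3+2·7 = 21
D: 3·2 = 6 | 4·0+2·0+1·1+1·3+2·1 = 6
M: 3·8 = 24 | 4·1+2·3+1·6+1·0+2·4 = 24
B: 3·8 = 24 | 4·3+2·1+1·0+1·0+2·5 = 24
G: 3·8 = 24 | 4·0+2·8+1·0+1·0+2·4 = 24
gcd(3,4,2,1,1,2) = 1

Coefficients: [3, 4, 2, 1, 1, 2]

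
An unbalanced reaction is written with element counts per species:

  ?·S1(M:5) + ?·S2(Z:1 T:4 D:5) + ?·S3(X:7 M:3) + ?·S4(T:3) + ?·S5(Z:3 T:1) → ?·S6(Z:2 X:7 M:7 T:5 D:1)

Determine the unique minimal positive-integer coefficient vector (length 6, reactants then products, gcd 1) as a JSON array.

Coefficients: [4, 1, 5, 6, 3, 5]

Z: 4·0+1·1+5·0+6·0+3·3 = 10 | 5·2 = 10
X: 4·0+1·0+5·7+6·0+3·0 = 35 | 5·7 = 35
M: 4·5+1·0+5·3+6·0+3·0 = 35 | 5·7 = 35
T: 4·0+1·4+5·0+6·3+3·1 = 25 | 5·5 = 25
D: 4·0+1·5+5·0+6·0+3·0 = 5 | 5·1 = 5
gcd(4,1,5,6,3,5) = 1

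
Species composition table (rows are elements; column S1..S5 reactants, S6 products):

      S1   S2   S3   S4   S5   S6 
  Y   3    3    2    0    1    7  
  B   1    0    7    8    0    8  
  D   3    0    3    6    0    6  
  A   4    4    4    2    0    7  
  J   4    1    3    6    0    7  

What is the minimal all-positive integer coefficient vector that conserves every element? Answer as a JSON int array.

Y: 1·3+1·3+1·2+1·0+6·1 = 14 | 2·7 = 14
B: 1·1+1·0+1·7+1·8+6·0 = 16 | 2·8 = 16
D: 1·3+1·0+1·3+1·6+6·0 = 12 | 2·6 = 12
A: 1·4+1·4+1·4+1·2+6·0 = 14 | 2·7 = 14
J: 1·4+1·1+1·3+1·6+6·0 = 14 | 2·7 = 14
gcd(1,1,1,1,6,2) = 1

Coefficients: [1, 1, 1, 1, 6, 2]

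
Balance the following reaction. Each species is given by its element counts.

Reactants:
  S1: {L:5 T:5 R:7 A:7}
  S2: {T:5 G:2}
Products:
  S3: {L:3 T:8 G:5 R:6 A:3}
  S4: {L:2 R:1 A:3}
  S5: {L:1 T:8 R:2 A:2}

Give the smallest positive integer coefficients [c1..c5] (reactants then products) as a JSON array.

Coefficients: [3, 5, 2, 3, 3]

L: 3·5+5·0 = 15 | 2·3+3·2+3·1 = 15
T: 3·5+5·5 = 40 | 2·8+3·0+3·8 = 40
G: 3·0+5·2 = 10 | 2·5+3·0+3·0 = 10
R: 3·7+5·0 = 21 | 2·6+3·1+3·2 = 21
A: 3·7+5·0 = 21 | 2·3+3·3+3·2 = 21
gcd(3,5,2,3,3) = 1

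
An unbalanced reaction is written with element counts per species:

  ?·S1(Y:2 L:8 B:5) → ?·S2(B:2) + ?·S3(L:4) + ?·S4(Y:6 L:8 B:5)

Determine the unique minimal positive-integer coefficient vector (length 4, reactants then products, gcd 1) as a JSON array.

Coefficients: [3, 5, 4, 1]

Y: 3·2 = 6 | 5·0+4·0+1·6 = 6
L: 3·8 = 24 | 5·0+4·4+1·8 = 24
B: 3·5 = 15 | 5·2+4·0+1·5 = 15
gcd(3,5,4,1) = 1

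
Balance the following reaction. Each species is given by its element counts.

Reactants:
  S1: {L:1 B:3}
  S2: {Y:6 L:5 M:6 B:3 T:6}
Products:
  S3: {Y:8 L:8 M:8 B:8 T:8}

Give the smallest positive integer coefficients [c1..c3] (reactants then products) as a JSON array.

Coefficients: [4, 4, 3]

Y: 4·0+4·6 = 24 | 3·8 = 24
L: 4·1+4·5 = 24 | 3·8 = 24
M: 4·0+4·6 = 24 | 3·8 = 24
B: 4·3+4·3 = 24 | 3·8 = 24
T: 4·0+4·6 = 24 | 3·8 = 24
gcd(4,4,3) = 1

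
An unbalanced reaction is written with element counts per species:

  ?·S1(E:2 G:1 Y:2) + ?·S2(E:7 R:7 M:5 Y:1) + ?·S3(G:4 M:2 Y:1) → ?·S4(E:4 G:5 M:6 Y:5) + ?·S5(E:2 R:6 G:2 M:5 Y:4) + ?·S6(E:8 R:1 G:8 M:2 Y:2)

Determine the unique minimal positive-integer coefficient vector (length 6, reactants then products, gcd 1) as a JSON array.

Coefficients: [5, 2, 5, 1, 2, 2]

E: 5·2+2·7+5·0 = 24 | 1·4+2·2+2·8 = 24
R: 5·0+2·7+5·0 = 14 | 1·0+2·6+2·1 = 14
G: 5·1+2·0+5·4 = 25 | 1·5+2·2+2·8 = 25
M: 5·0+2·5+5·2 = 20 | 1·6+2·5+2·2 = 20
Y: 5·2+2·1+5·1 = 17 | 1·5+2·4+2·2 = 17
gcd(5,2,5,1,2,2) = 1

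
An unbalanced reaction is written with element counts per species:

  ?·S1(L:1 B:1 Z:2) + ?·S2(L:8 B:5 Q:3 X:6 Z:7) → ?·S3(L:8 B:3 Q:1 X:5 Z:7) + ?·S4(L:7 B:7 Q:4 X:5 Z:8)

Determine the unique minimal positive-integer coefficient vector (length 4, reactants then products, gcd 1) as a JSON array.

Coefficients: [5, 5, 3, 3]

L: 5·1+5·8 = 45 | 3·8+3·7 = 45
B: 5·1+5·5 = 30 | 3·3+3·7 = 30
Q: 5·0+5·3 = 15 | 3·1+3·4 = 15
X: 5·0+5·6 = 30 | 3·5+3·5 = 30
Z: 5·2+5·7 = 45 | 3·7+3·8 = 45
gcd(5,5,3,3) = 1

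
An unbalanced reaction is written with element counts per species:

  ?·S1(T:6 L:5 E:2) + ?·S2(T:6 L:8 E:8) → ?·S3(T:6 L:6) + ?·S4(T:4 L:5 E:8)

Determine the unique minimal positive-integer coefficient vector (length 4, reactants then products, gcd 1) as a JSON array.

Coefficients: [4, 5, 5, 6]

T: 4·6+5·6 = 54 | 5·6+6·4 = 54
L: 4·5+5·8 = 60 | 5·6+6·5 = 60
E: 4·2+5·8 = 48 | 5·0+6·8 = 48
gcd(4,5,5,6) = 1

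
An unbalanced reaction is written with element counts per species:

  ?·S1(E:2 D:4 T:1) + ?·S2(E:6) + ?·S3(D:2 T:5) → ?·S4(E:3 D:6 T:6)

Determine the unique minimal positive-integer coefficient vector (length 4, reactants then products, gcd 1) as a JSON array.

Coefficients: [6, 1, 6, 6]

E: 6·2+1·6+6·0 = 18 | 6·3 = 18
D: 6·4+1·0+6·2 = 36 | 6·6 = 36
T: 6·1+1·0+6·5 = 36 | 6·6 = 36
gcd(6,1,6,6) = 1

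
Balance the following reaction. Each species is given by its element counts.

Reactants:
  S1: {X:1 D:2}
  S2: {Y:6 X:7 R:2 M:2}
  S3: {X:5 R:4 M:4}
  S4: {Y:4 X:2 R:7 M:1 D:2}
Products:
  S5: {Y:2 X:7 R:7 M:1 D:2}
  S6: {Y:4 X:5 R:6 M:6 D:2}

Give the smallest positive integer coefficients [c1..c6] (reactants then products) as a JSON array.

Coefficients: [3, 1, 4, 3, 3, 3]

Y: 3·0+1·6+4·0+3·4 = 18 | 3·2+3·4 = 18
X: 3·1+1·7+4·5+3·2 = 36 | 3·7+3·5 = 36
R: 3·0+1·2+4·4+3·7 = 39 | 3·7+3·6 = 39
M: 3·0+1·2+4·4+3·1 = 21 | 3·1+3·6 = 21
D: 3·2+1·0+4·0+3·2 = 12 | 3·2+3·2 = 12
gcd(3,1,4,3,3,3) = 1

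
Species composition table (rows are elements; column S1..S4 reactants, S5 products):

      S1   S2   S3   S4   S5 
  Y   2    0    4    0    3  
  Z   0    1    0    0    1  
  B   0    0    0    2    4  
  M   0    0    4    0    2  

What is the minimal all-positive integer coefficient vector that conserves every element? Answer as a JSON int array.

Y: 1·2+2·0+1·4+4·0 = 6 | 2·3 = 6
Z: 1·0+2·1+1·0+4·0 = 2 | 2·1 = 2
B: 1·0+2·0+1·0+4·2 = 8 | 2·4 = 8
M: 1·0+2·0+1·4+4·0 = 4 | 2·2 = 4
gcd(1,2,1,4,2) = 1

Coefficients: [1, 2, 1, 4, 2]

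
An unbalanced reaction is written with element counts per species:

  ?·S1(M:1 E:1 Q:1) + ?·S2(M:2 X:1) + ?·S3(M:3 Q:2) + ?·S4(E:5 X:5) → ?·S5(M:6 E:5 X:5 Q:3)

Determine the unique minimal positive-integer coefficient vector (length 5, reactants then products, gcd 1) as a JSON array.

Coefficients: [5, 5, 5, 4, 5]

M: 5·1+5·2+5·3+4·0 = 30 | 5·6 = 30
E: 5·1+5·0+5·0+4·5 = 25 | 5·5 = 25
X: 5·0+5·1+5·0+4·5 = 25 | 5·5 = 25
Q: 5·1+5·0+5·2+4·0 = 15 | 5·3 = 15
gcd(5,5,5,4,5) = 1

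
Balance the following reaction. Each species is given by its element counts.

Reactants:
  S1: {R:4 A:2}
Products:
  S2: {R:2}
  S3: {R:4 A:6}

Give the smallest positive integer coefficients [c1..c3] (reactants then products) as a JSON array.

Coefficients: [3, 4, 1]

R: 3·4 = 12 | 4·2+1·4 = 12
A: 3·2 = 6 | 4·0+1·6 = 6
gcd(3,4,1) = 1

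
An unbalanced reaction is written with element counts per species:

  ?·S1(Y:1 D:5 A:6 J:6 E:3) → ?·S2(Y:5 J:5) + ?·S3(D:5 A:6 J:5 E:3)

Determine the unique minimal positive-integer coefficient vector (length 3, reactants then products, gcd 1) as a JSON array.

Y: 5·1 = 5 | 1·5+5·0 = 5
D: 5·5 = 25 | 1·0+5·5 = 25
A: 5·6 = 30 | 1·0+5·6 = 30
J: 5·6 = 30 | 1·5+5·5 = 30
E: 5·3 = 15 | 1·0+5·3 = 15
gcd(5,1,5) = 1

Coefficients: [5, 1, 5]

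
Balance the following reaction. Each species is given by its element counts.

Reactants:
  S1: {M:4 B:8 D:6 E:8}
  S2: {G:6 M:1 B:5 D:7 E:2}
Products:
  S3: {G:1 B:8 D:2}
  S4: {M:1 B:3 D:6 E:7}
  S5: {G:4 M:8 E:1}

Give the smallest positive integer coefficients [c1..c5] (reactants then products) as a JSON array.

G: 5·0+2·6 = 12 | 4·1+6·0+2·4 = 12
M: 5·4+2·1 = 22 | 4·0+6·1+2·8 = 22
B: 5·8+2·5 = 50 | 4·8+6·3+2·0 = 50
D: 5·6+2·7 = 44 | 4·2+6·6+2·0 = 44
E: 5·8+2·2 = 44 | 4·0+6·7+2·1 = 44
gcd(5,2,4,6,2) = 1

Coefficients: [5, 2, 4, 6, 2]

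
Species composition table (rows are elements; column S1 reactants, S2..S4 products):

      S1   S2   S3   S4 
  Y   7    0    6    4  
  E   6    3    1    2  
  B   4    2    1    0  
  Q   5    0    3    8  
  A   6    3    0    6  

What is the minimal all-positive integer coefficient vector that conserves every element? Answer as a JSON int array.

Y: 4·7 = 28 | 6·0+4·6+1·4 = 28
E: 4·6 = 24 | 6·3+4·1+1·2 = 24
B: 4·4 = 16 | 6·2+4·1+1·0 = 16
Q: 4·5 = 20 | 6·0+4·3+1·8 = 20
A: 4·6 = 24 | 6·3+4·0+1·6 = 24
gcd(4,6,4,1) = 1

Coefficients: [4, 6, 4, 1]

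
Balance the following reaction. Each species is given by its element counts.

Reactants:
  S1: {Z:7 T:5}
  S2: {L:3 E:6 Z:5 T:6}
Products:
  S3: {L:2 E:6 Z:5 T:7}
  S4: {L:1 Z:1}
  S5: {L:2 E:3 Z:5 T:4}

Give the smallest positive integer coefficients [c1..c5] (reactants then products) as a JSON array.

Coefficients: [1, 4, 3, 2, 2]

L: 1·0+4·3 = 12 | 3·2+2·1+2·2 = 12
E: 1·0+4·6 = 24 | 3·6+2·0+2·3 = 24
Z: 1·7+4·5 = 27 | 3·5+2·1+2·5 = 27
T: 1·5+4·6 = 29 | 3·7+2·0+2·4 = 29
gcd(1,4,3,2,2) = 1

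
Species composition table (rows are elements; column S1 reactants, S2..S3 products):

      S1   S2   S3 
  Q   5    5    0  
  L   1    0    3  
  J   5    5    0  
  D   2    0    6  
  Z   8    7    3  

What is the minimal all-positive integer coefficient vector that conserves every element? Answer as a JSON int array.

Coefficients: [3, 3, 1]

Q: 3·5 = 15 | 3·5+1·0 = 15
L: 3·1 = 3 | 3·0+1·3 = 3
J: 3·5 = 15 | 3·5+1·0 = 15
D: 3·2 = 6 | 3·0+1·6 = 6
Z: 3·8 = 24 | 3·7+1·3 = 24
gcd(3,3,1) = 1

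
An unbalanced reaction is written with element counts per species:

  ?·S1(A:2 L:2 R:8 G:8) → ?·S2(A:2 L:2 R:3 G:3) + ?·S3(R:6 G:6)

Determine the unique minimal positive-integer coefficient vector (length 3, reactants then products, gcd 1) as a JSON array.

A: 6·2 = 12 | 6·2+5·0 = 12
L: 6·2 = 12 | 6·2+5·0 = 12
R: 6·8 = 48 | 6·3+5·6 = 48
G: 6·8 = 48 | 6·3+5·6 = 48
gcd(6,6,5) = 1

Coefficients: [6, 6, 5]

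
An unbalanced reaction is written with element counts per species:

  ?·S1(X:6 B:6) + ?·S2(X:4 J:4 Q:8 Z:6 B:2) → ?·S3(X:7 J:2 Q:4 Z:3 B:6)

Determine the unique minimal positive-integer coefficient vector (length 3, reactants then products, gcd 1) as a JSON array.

X: 5·6+3·4 = 42 | 6·7 = 42
J: 5·0+3·4 = 12 | 6·2 = 12
Q: 5·0+3·8 = 24 | 6·4 = 24
Z: 5·0+3·6 = 18 | 6·3 = 18
B: 5·6+3·2 = 36 | 6·6 = 36
gcd(5,3,6) = 1

Coefficients: [5, 3, 6]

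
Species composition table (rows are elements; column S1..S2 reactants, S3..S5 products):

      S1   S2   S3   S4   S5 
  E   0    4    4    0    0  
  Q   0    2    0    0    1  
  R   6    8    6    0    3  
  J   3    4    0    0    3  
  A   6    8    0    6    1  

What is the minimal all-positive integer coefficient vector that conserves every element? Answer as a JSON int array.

Coefficients: [2, 3, 3, 5, 6]

E: 2·0+3·4 = 12 | 3·4+5·0+6·0 = 12
Q: 2·0+3·2 = 6 | 3·0+5·0+6·1 = 6
R: 2·6+3·8 = 36 | 3·6+5·0+6·3 = 36
J: 2·3+3·4 = 18 | 3·0+5·0+6·3 = 18
A: 2·6+3·8 = 36 | 3·0+5·6+6·1 = 36
gcd(2,3,3,5,6) = 1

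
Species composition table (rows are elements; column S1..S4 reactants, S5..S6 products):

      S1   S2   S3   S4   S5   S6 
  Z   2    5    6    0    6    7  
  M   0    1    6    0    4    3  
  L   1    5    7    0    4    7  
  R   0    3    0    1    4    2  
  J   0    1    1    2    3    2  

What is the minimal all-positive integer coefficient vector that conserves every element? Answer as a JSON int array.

Z: 5·2+4·5+3·6+4·0 = 48 | 1·6+6·7 = 48
M: 5·0+4·1+3·6+4·0 = 22 | 1·4+6·3 = 22
L: 5·1+4·5+3·7+4·0 = 46 | 1·4+6·7 = 46
R: 5·0+4·3+3·0+4·1 = 16 | 1·4+6·2 = 16
J: 5·0+4·1+3·1+4·2 = 15 | 1·3+6·2 = 15
gcd(5,4,3,4,1,6) = 1

Coefficients: [5, 4, 3, 4, 1, 6]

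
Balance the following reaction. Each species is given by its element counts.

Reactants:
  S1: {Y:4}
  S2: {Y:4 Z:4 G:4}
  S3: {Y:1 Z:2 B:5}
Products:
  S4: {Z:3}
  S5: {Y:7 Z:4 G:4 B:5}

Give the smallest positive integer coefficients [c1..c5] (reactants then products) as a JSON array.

Y: 3·4+6·4+6·1 = 42 | 4·0+6·7 = 42
Z: 3·0+6·4+6·2 = 36 | 4·3+6·4 = 36
G: 3·0+6·4+6·0 = 24 | 4·0+6·4 = 24
B: 3·0+6·0+6·5 = 30 | 4·0+6·5 = 30
gcd(3,6,6,4,6) = 1

Coefficients: [3, 6, 6, 4, 6]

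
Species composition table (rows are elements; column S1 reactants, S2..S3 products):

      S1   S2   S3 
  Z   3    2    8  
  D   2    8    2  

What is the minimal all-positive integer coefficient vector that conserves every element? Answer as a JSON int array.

Coefficients: [6, 1, 2]

Z: 6·3 = 18 | 1·2+2·8 = 18
D: 6·2 = 12 | 1·8+2·2 = 12
gcd(6,1,2) = 1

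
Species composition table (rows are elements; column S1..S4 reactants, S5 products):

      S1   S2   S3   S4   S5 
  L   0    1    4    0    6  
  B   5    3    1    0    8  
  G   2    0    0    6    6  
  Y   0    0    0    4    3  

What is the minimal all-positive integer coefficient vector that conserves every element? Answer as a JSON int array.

L: 3·0+4·1+5·4+3·0 = 24 | 4·6 = 24
B: 3·5+4·3+5·1+3·0 = 32 | 4·8 = 32
G: 3·2+4·0+5·0+3·6 = 24 | 4·6 = 24
Y: 3·0+4·0+5·0+3·4 = 12 | 4·3 = 12
gcd(3,4,5,3,4) = 1

Coefficients: [3, 4, 5, 3, 4]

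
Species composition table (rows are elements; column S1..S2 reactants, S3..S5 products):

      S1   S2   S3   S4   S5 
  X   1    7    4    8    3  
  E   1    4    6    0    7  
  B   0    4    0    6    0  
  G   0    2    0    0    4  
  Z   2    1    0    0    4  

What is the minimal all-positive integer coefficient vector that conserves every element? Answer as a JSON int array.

Coefficients: [3, 6, 1, 4, 3]

X: 3·1+6·7 = 45 | 1·4+4·8+3·3 = 45
E: 3·1+6·4 = 27 | 1·6+4·0+3·7 = 27
B: 3·0+6·4 = 24 | 1·0+4·6+3·0 = 24
G: 3·0+6·2 = 12 | 1·0+4·0+3·4 = 12
Z: 3·2+6·1 = 12 | 1·0+4·0+3·4 = 12
gcd(3,6,1,4,3) = 1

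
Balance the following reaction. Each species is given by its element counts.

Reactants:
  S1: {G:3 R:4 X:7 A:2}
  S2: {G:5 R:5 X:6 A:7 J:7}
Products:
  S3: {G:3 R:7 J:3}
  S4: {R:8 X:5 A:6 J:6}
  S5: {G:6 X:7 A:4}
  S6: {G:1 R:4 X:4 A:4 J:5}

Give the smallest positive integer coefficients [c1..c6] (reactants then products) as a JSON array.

G: 4·3+6·5 = 42 | 2·3+1·0+5·6+6·1 = 42
R: 4·4+6·5 = 46 | 2·7+1·8+5·0+6·4 = 46
X: 4·7+6·6 = 64 | 2·0+1·5+5·7+6·4 = 64
A: 4·2+6·7 = 50 | 2·0+1·6+5·4+6·4 = 50
J: 4·0+6·7 = 42 | 2·3+1·6+5·0+6·5 = 42
gcd(4,6,2,1,5,6) = 1

Coefficients: [4, 6, 2, 1, 5, 6]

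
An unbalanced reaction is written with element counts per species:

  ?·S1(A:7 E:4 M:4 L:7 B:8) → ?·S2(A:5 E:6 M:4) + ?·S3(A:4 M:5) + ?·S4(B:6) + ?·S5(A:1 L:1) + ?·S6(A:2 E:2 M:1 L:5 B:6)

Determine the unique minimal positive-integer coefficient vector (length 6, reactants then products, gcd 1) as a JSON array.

Coefficients: [3, 1, 1, 1, 6, 3]

A: 3·7 = 21 | 1·5+1·4+1·0+6·1+3·2 = 21
E: 3·4 = 12 | 1·6+1·0+1·0+6·0+3·2 = 12
M: 3·4 = 12 | 1·4+1·5+1·0+6·0+3·1 = 12
L: 3·7 = 21 | 1·0+1·0+1·0+6·1+3·5 = 21
B: 3·8 = 24 | 1·0+1·0+1·6+6·0+3·6 = 24
gcd(3,1,1,1,6,3) = 1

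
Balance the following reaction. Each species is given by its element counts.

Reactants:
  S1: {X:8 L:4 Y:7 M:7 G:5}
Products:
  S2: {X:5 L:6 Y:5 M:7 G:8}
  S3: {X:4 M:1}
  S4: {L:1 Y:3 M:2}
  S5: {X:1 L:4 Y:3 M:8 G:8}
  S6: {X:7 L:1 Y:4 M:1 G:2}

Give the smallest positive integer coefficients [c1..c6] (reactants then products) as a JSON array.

X: 4·8 = 32 | 1·5+3·4+4·0+1·1+2·7 = 32
L: 4·4 = 16 | 1·6+3·0+4·1+1·4+2·1 = 16
Y: 4·7 = 28 | 1·5+3·0+4·3+1·3+2·4 = 28
M: 4·7 = 28 | 1·7+3·1+4·2+1·8+2·1 = 28
G: 4·5 = 20 | 1·8+3·0+4·0+1·8+2·2 = 20
gcd(4,1,3,4,1,2) = 1

Coefficients: [4, 1, 3, 4, 1, 2]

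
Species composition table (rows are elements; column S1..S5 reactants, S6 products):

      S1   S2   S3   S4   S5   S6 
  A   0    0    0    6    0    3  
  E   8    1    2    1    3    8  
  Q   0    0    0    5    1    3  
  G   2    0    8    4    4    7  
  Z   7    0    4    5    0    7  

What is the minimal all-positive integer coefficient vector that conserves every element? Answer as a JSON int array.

A: 2·0+6·0+1·0+2·6+2·0 = 12 | 4·3 = 12
E: 2·8+6·1+1·2+2·1+2·3 = 32 | 4·8 = 32
Q: 2·0+6·0+1·0+2·5+2·1 = 12 | 4·3 = 12
G: 2·2+6·0+1·8+2·4+2·4 = 28 | 4·7 = 28
Z: 2·7+6·0+1·4+2·5+2·0 = 28 | 4·7 = 28
gcd(2,6,1,2,2,4) = 1

Coefficients: [2, 6, 1, 2, 2, 4]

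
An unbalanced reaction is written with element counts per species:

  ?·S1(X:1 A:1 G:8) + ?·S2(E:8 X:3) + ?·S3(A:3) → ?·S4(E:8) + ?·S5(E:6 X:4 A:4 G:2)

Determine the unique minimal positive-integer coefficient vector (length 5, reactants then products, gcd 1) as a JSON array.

E: 1·0+5·8+5·0 = 40 | 2·8+4·6 = 40
X: 1·1+5·3+5·0 = 16 | 2·0+4·4 = 16
A: 1·1+5·0+5·3 = 16 | 2·0+4·4 = 16
G: 1·8+5·0+5·0 = 8 | 2·0+4·2 = 8
gcd(1,5,5,2,4) = 1

Coefficients: [1, 5, 5, 2, 4]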